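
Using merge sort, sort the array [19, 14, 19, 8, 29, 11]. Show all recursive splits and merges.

Merge sort trace:

Split: [19, 14, 19, 8, 29, 11] -> [19, 14, 19] and [8, 29, 11]
  Split: [19, 14, 19] -> [19] and [14, 19]
    Split: [14, 19] -> [14] and [19]
    Merge: [14] + [19] -> [14, 19]
  Merge: [19] + [14, 19] -> [14, 19, 19]
  Split: [8, 29, 11] -> [8] and [29, 11]
    Split: [29, 11] -> [29] and [11]
    Merge: [29] + [11] -> [11, 29]
  Merge: [8] + [11, 29] -> [8, 11, 29]
Merge: [14, 19, 19] + [8, 11, 29] -> [8, 11, 14, 19, 19, 29]

Final sorted array: [8, 11, 14, 19, 19, 29]

The merge sort proceeds by recursively splitting the array and merging sorted halves.
After all merges, the sorted array is [8, 11, 14, 19, 19, 29].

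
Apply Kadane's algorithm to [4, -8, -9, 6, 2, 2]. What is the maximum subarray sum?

Using Kadane's algorithm on [4, -8, -9, 6, 2, 2]:

Scanning through the array:
Position 1 (value -8): max_ending_here = -4, max_so_far = 4
Position 2 (value -9): max_ending_here = -9, max_so_far = 4
Position 3 (value 6): max_ending_here = 6, max_so_far = 6
Position 4 (value 2): max_ending_here = 8, max_so_far = 8
Position 5 (value 2): max_ending_here = 10, max_so_far = 10

Maximum subarray: [6, 2, 2]
Maximum sum: 10

The maximum subarray is [6, 2, 2] with sum 10. This subarray runs from index 3 to index 5.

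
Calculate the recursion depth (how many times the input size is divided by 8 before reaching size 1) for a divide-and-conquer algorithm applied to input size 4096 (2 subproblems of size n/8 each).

For divide and conquer with division factor 8:

Problem sizes at each level:
Level 0: 4096
Level 1: 512
Level 2: 64
Level 3: 8
Level 4: 1

The root is level 0 and the size-1 base case is level 4 (the tree spans levels 0 through 4, i.e. 5 levels counting the root), so the depth is the number of divisions: log_8(4096) = 4

The recursion tree depth is log_8(4096) = 4. At each level, the problem size is divided by 8, so it takes 4 divisions to reduce to a base case of size 1. The algorithm makes 2 recursive calls at each level.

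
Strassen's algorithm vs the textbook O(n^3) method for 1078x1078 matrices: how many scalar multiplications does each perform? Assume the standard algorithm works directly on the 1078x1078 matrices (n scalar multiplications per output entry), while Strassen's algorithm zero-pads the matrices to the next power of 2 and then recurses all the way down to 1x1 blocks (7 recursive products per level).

Matrix multiplication for 1078x1078 matrices:

Strassen's algorithm requires power-of-2 dimensions. Pad 1078x1078 to 2048x2048 (next power of 2).

Standard algorithm: 1078^3 = 1252726552 multiplications
Strassen's algorithm: 7^(log2(2048)) = 7^11 = 1977326743 multiplications
Difference: 1252726552 - 1977326743 = -724600191 (Strassen uses MORE here due to padding overhead — for small or just-over-power-of-2 n, padding can outweigh the per-level savings)

Standard: 1252726552 multiplications (1078^3). Strassen: 1977326743 multiplications (7^11, after padding to 2048x2048). Strassen reduces 8 recursive multiplications to 7 at each level.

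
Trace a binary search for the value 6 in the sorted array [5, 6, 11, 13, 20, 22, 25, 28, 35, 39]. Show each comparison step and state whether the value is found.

Binary search for 6 in [5, 6, 11, 13, 20, 22, 25, 28, 35, 39]:

lo=0, hi=9, mid=4, arr[mid]=20 -> 20 > 6, search left half
lo=0, hi=3, mid=1, arr[mid]=6 -> Found target at index 1!

Binary search finds 6 at index 1 after 2 comparisons. The search repeatedly halves the search space by comparing with the middle element.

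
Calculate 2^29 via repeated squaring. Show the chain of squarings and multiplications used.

Computing 2^29 by squaring (build up from 2^1; each line after the first costs one multiplication):

2^1 = 2
2^2 = (2^1)^2 = 2^2 = 4
2^3 = 2 * 2^2 = 2 * 4 = 8
2^6 = (2^3)^2 = 8^2 = 64
2^7 = 2 * 2^6 = 2 * 64 = 128
2^14 = (2^7)^2 = 128^2 = 16384
2^28 = (2^14)^2 = 16384^2 = 268435456
2^29 = 2 * 2^28 = 2 * 268435456 = 536870912

Result: 536870912
Multiplications needed: 7 (7 lines after 2^1)

2^29 = 536870912. Using exponentiation by squaring, this requires 7 multiplications. The key idea: if the exponent is even, square the half-power; if odd, multiply by the base once.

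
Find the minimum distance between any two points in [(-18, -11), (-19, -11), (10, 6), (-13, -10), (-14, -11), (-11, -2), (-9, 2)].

Computing all pairwise distances among 7 points:

d((-18, -11), (-19, -11)) = 1.0 <-- minimum
d((-18, -11), (10, 6)) = 32.7567
d((-18, -11), (-13, -10)) = 5.099
d((-18, -11), (-14, -11)) = 4.0
d((-18, -11), (-11, -2)) = 11.4018
d((-18, -11), (-9, 2)) = 15.8114
d((-19, -11), (10, 6)) = 33.6155
d((-19, -11), (-13, -10)) = 6.0828
d((-19, -11), (-14, -11)) = 5.0
d((-19, -11), (-11, -2)) = 12.0416
d((-19, -11), (-9, 2)) = 16.4012
d((10, 6), (-13, -10)) = 28.0179
d((10, 6), (-14, -11)) = 29.4109
d((10, 6), (-11, -2)) = 22.4722
d((10, 6), (-9, 2)) = 19.4165
d((-13, -10), (-14, -11)) = 1.4142
d((-13, -10), (-11, -2)) = 8.2462
d((-13, -10), (-9, 2)) = 12.6491
d((-14, -11), (-11, -2)) = 9.4868
d((-14, -11), (-9, 2)) = 13.9284
d((-11, -2), (-9, 2)) = 4.4721

Closest pair: (-18, -11) and (-19, -11) with distance 1.0

The closest pair is (-18, -11) and (-19, -11) with Euclidean distance 1.0. For 7 points, brute-force pairwise comparison is shown above. For large n, the divide-and-conquer algorithm (sort by x, recurse on halves, check the dividing strip) achieves O(n log n).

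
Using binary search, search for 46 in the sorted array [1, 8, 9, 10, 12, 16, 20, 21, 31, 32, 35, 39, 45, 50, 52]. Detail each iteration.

Binary search for 46 in [1, 8, 9, 10, 12, 16, 20, 21, 31, 32, 35, 39, 45, 50, 52]:

lo=0, hi=14, mid=7, arr[mid]=21 -> 21 < 46, search right half
lo=8, hi=14, mid=11, arr[mid]=39 -> 39 < 46, search right half
lo=12, hi=14, mid=13, arr[mid]=50 -> 50 > 46, search left half
lo=12, hi=12, mid=12, arr[mid]=45 -> 45 < 46, search right half
lo=13 > hi=12, target 46 not found

Binary search determines that 46 is not in the array after 4 comparisons. The search space was exhausted without finding the target.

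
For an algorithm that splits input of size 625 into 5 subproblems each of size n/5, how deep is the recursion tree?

For divide and conquer with division factor 5:

Problem sizes at each level:
Level 0: 625
Level 1: 125
Level 2: 25
Level 3: 5
Level 4: 1

The root is level 0 and the size-1 base case is level 4 (the tree spans levels 0 through 4, i.e. 5 levels counting the root), so the depth is the number of divisions: log_5(625) = 4

The recursion tree depth is log_5(625) = 4. At each level, the problem size is divided by 5, so it takes 4 divisions to reduce to a base case of size 1. The algorithm makes 5 recursive calls at each level.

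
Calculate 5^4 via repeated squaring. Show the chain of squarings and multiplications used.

Computing 5^4 by squaring (build up from 5^1; each line after the first costs one multiplication):

5^1 = 5
5^2 = (5^1)^2 = 5^2 = 25
5^4 = (5^2)^2 = 25^2 = 625

Result: 625
Multiplications needed: 2 (2 lines after 5^1)

5^4 = 625. Using exponentiation by squaring, this requires 2 multiplications. The key idea: if the exponent is even, square the half-power; if odd, multiply by the base once.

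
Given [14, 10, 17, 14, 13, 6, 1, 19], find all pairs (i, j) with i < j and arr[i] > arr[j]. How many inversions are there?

Finding inversions in [14, 10, 17, 14, 13, 6, 1, 19]:

(0, 1): arr[0]=14 > arr[1]=10
(0, 4): arr[0]=14 > arr[4]=13
(0, 5): arr[0]=14 > arr[5]=6
(0, 6): arr[0]=14 > arr[6]=1
(1, 5): arr[1]=10 > arr[5]=6
(1, 6): arr[1]=10 > arr[6]=1
(2, 3): arr[2]=17 > arr[3]=14
(2, 4): arr[2]=17 > arr[4]=13
(2, 5): arr[2]=17 > arr[5]=6
(2, 6): arr[2]=17 > arr[6]=1
(3, 4): arr[3]=14 > arr[4]=13
(3, 5): arr[3]=14 > arr[5]=6
(3, 6): arr[3]=14 > arr[6]=1
(4, 5): arr[4]=13 > arr[5]=6
(4, 6): arr[4]=13 > arr[6]=1
(5, 6): arr[5]=6 > arr[6]=1

Total inversions: 16

The array has 16 inversion(s): (0,1), (0,4), (0,5), (0,6), (1,5), (1,6), (2,3), (2,4), (2,5), (2,6), (3,4), (3,5), (3,6), (4,5), (4,6), (5,6). Each pair (i,j) satisfies i < j and arr[i] > arr[j].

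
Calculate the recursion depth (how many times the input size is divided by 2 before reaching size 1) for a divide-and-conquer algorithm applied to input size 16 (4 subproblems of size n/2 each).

For divide and conquer with division factor 2:

Problem sizes at each level:
Level 0: 16
Level 1: 8
Level 2: 4
Level 3: 2
Level 4: 1

The root is level 0 and the size-1 base case is level 4 (the tree spans levels 0 through 4, i.e. 5 levels counting the root), so the depth is the number of divisions: log_2(16) = 4

The recursion tree depth is log_2(16) = 4. At each level, the problem size is divided by 2, so it takes 4 divisions to reduce to a base case of size 1. The algorithm makes 4 recursive calls at each level.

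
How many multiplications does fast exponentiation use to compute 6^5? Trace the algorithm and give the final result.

Computing 6^5 by squaring (build up from 6^1; each line after the first costs one multiplication):

6^1 = 6
6^2 = (6^1)^2 = 6^2 = 36
6^4 = (6^2)^2 = 36^2 = 1296
6^5 = 6 * 6^4 = 6 * 1296 = 7776

Result: 7776
Multiplications needed: 3 (3 lines after 6^1)

6^5 = 7776. Using exponentiation by squaring, this requires 3 multiplications. The key idea: if the exponent is even, square the half-power; if odd, multiply by the base once.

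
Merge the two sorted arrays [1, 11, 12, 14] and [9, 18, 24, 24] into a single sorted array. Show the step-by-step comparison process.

Merging process:

Compare 1 vs 9: take 1 from left. Merged: [1]
Compare 11 vs 9: take 9 from right. Merged: [1, 9]
Compare 11 vs 18: take 11 from left. Merged: [1, 9, 11]
Compare 12 vs 18: take 12 from left. Merged: [1, 9, 11, 12]
Compare 14 vs 18: take 14 from left. Merged: [1, 9, 11, 12, 14]
Append remaining from right: [18, 24, 24]. Merged: [1, 9, 11, 12, 14, 18, 24, 24]

Final merged array: [1, 9, 11, 12, 14, 18, 24, 24]
Total comparisons: 5

The merged array is [1, 9, 11, 12, 14, 18, 24, 24], requiring 5 comparisons. The merge step runs in O(n) time where n is the total number of elements.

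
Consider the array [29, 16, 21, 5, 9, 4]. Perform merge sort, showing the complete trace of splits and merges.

Merge sort trace:

Split: [29, 16, 21, 5, 9, 4] -> [29, 16, 21] and [5, 9, 4]
  Split: [29, 16, 21] -> [29] and [16, 21]
    Split: [16, 21] -> [16] and [21]
    Merge: [16] + [21] -> [16, 21]
  Merge: [29] + [16, 21] -> [16, 21, 29]
  Split: [5, 9, 4] -> [5] and [9, 4]
    Split: [9, 4] -> [9] and [4]
    Merge: [9] + [4] -> [4, 9]
  Merge: [5] + [4, 9] -> [4, 5, 9]
Merge: [16, 21, 29] + [4, 5, 9] -> [4, 5, 9, 16, 21, 29]

Final sorted array: [4, 5, 9, 16, 21, 29]

The merge sort proceeds by recursively splitting the array and merging sorted halves.
After all merges, the sorted array is [4, 5, 9, 16, 21, 29].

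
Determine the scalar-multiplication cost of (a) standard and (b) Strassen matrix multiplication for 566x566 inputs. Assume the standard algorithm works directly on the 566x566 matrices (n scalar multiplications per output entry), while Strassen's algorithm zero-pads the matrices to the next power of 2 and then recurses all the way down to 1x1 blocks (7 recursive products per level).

Matrix multiplication for 566x566 matrices:

Strassen's algorithm requires power-of-2 dimensions. Pad 566x566 to 1024x1024 (next power of 2).

Standard algorithm: 566^3 = 181321496 multiplications
Strassen's algorithm: 7^(log2(1024)) = 7^10 = 282475249 multiplications
Difference: 181321496 - 282475249 = -101153753 (Strassen uses MORE here due to padding overhead — for small or just-over-power-of-2 n, padding can outweigh the per-level savings)

Standard: 181321496 multiplications (566^3). Strassen: 282475249 multiplications (7^10, after padding to 1024x1024). Strassen reduces 8 recursive multiplications to 7 at each level.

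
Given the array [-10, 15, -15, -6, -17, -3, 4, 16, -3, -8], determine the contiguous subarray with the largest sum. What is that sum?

Using Kadane's algorithm on [-10, 15, -15, -6, -17, -3, 4, 16, -3, -8]:

Scanning through the array:
Position 1 (value 15): max_ending_here = 15, max_so_far = 15
Position 2 (value -15): max_ending_here = 0, max_so_far = 15
Position 3 (value -6): max_ending_here = -6, max_so_far = 15
Position 4 (value -17): max_ending_here = -17, max_so_far = 15
Position 5 (value -3): max_ending_here = -3, max_so_far = 15
Position 6 (value 4): max_ending_here = 4, max_so_far = 15
Position 7 (value 16): max_ending_here = 20, max_so_far = 20
Position 8 (value -3): max_ending_here = 17, max_so_far = 20
Position 9 (value -8): max_ending_here = 9, max_so_far = 20

Maximum subarray: [4, 16]
Maximum sum: 20

The maximum subarray is [4, 16] with sum 20. This subarray runs from index 6 to index 7.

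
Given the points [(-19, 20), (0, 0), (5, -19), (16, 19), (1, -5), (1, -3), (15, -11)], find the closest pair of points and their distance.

Computing all pairwise distances among 7 points:

d((-19, 20), (0, 0)) = 27.5862
d((-19, 20), (5, -19)) = 45.793
d((-19, 20), (16, 19)) = 35.0143
d((-19, 20), (1, -5)) = 32.0156
d((-19, 20), (1, -3)) = 30.4795
d((-19, 20), (15, -11)) = 46.0109
d((0, 0), (5, -19)) = 19.6469
d((0, 0), (16, 19)) = 24.8395
d((0, 0), (1, -5)) = 5.099
d((0, 0), (1, -3)) = 3.1623
d((0, 0), (15, -11)) = 18.6011
d((5, -19), (16, 19)) = 39.5601
d((5, -19), (1, -5)) = 14.5602
d((5, -19), (1, -3)) = 16.4924
d((5, -19), (15, -11)) = 12.8062
d((16, 19), (1, -5)) = 28.3019
d((16, 19), (1, -3)) = 26.6271
d((16, 19), (15, -11)) = 30.0167
d((1, -5), (1, -3)) = 2.0 <-- minimum
d((1, -5), (15, -11)) = 15.2315
d((1, -3), (15, -11)) = 16.1245

Closest pair: (1, -5) and (1, -3) with distance 2.0

The closest pair is (1, -5) and (1, -3) with Euclidean distance 2.0. For 7 points, brute-force pairwise comparison is shown above. For large n, the divide-and-conquer algorithm (sort by x, recurse on halves, check the dividing strip) achieves O(n log n).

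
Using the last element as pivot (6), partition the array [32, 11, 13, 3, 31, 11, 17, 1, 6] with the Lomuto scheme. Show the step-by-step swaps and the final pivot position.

Lomuto partition with pivot = 6:

Initial array: [32, 11, 13, 3, 31, 11, 17, 1, 6]

arr[0]=32 > 6: no swap
arr[1]=11 > 6: no swap
arr[2]=13 > 6: no swap
arr[3]=3 <= 6: swap with position 0, array becomes [3, 11, 13, 32, 31, 11, 17, 1, 6]
arr[4]=31 > 6: no swap
arr[5]=11 > 6: no swap
arr[6]=17 > 6: no swap
arr[7]=1 <= 6: swap with position 1, array becomes [3, 1, 13, 32, 31, 11, 17, 11, 6]

Place pivot at position 2: [3, 1, 6, 32, 31, 11, 17, 11, 13]
Pivot position: 2

After partitioning with pivot 6, the array becomes [3, 1, 6, 32, 31, 11, 17, 11, 13]. The pivot is placed at index 2. All elements to the left of the pivot are <= 6, and all elements to the right are > 6.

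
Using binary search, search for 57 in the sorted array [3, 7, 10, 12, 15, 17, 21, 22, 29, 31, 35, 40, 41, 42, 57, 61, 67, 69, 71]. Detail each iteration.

Binary search for 57 in [3, 7, 10, 12, 15, 17, 21, 22, 29, 31, 35, 40, 41, 42, 57, 61, 67, 69, 71]:

lo=0, hi=18, mid=9, arr[mid]=31 -> 31 < 57, search right half
lo=10, hi=18, mid=14, arr[mid]=57 -> Found target at index 14!

Binary search finds 57 at index 14 after 2 comparisons. The search repeatedly halves the search space by comparing with the middle element.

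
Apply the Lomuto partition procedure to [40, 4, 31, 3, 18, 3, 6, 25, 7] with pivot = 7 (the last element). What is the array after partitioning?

Lomuto partition with pivot = 7:

Initial array: [40, 4, 31, 3, 18, 3, 6, 25, 7]

arr[0]=40 > 7: no swap
arr[1]=4 <= 7: swap with position 0, array becomes [4, 40, 31, 3, 18, 3, 6, 25, 7]
arr[2]=31 > 7: no swap
arr[3]=3 <= 7: swap with position 1, array becomes [4, 3, 31, 40, 18, 3, 6, 25, 7]
arr[4]=18 > 7: no swap
arr[5]=3 <= 7: swap with position 2, array becomes [4, 3, 3, 40, 18, 31, 6, 25, 7]
arr[6]=6 <= 7: swap with position 3, array becomes [4, 3, 3, 6, 18, 31, 40, 25, 7]
arr[7]=25 > 7: no swap

Place pivot at position 4: [4, 3, 3, 6, 7, 31, 40, 25, 18]
Pivot position: 4

After partitioning with pivot 7, the array becomes [4, 3, 3, 6, 7, 31, 40, 25, 18]. The pivot is placed at index 4. All elements to the left of the pivot are <= 7, and all elements to the right are > 7.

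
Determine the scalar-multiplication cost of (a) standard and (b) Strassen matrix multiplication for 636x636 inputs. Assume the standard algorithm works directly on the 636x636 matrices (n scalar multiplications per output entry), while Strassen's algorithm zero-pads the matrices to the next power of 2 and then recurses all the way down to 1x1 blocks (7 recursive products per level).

Matrix multiplication for 636x636 matrices:

Strassen's algorithm requires power-of-2 dimensions. Pad 636x636 to 1024x1024 (next power of 2).

Standard algorithm: 636^3 = 257259456 multiplications
Strassen's algorithm: 7^(log2(1024)) = 7^10 = 282475249 multiplications
Difference: 257259456 - 282475249 = -25215793 (Strassen uses MORE here due to padding overhead — for small or just-over-power-of-2 n, padding can outweigh the per-level savings)

Standard: 257259456 multiplications (636^3). Strassen: 282475249 multiplications (7^10, after padding to 1024x1024). Strassen reduces 8 recursive multiplications to 7 at each level.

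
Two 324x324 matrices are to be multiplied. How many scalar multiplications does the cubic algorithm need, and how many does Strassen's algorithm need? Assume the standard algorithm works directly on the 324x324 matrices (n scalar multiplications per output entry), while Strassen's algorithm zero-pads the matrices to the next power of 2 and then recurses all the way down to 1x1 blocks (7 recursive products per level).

Matrix multiplication for 324x324 matrices:

Strassen's algorithm requires power-of-2 dimensions. Pad 324x324 to 512x512 (next power of 2).

Standard algorithm: 324^3 = 34012224 multiplications
Strassen's algorithm: 7^(log2(512)) = 7^9 = 40353607 multiplications
Difference: 34012224 - 40353607 = -6341383 (Strassen uses MORE here due to padding overhead — for small or just-over-power-of-2 n, padding can outweigh the per-level savings)

Standard: 34012224 multiplications (324^3). Strassen: 40353607 multiplications (7^9, after padding to 512x512). Strassen reduces 8 recursive multiplications to 7 at each level.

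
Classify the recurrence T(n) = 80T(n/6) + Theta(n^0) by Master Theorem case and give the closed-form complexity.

Master Theorem for T(n) = 80T(n/6) + O(n^0):

a = 80, b = 6, c = 0
log_b(a) = log_6(80) = 2.4457

Case 1: c = 0 < log_6(80) = 2.4457
T(n) = O(n^(log_6 80))

For T(n) = 80T(n/6) + O(n^0): log_6(80) = 2.4457. This is Case 1 of the Master Theorem (c < log_b(a), work dominated by leaves), giving O(n^(log_6 80)).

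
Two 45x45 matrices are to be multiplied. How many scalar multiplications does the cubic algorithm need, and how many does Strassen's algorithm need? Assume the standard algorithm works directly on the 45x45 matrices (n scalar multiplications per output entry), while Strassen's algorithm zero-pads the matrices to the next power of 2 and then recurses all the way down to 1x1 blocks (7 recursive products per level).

Matrix multiplication for 45x45 matrices:

Strassen's algorithm requires power-of-2 dimensions. Pad 45x45 to 64x64 (next power of 2).

Standard algorithm: 45^3 = 91125 multiplications
Strassen's algorithm: 7^(log2(64)) = 7^6 = 117649 multiplications
Difference: 91125 - 117649 = -26524 (Strassen uses MORE here due to padding overhead — for small or just-over-power-of-2 n, padding can outweigh the per-level savings)

Standard: 91125 multiplications (45^3). Strassen: 117649 multiplications (7^6, after padding to 64x64). Strassen reduces 8 recursive multiplications to 7 at each level.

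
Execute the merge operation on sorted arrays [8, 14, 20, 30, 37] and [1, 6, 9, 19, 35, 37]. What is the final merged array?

Merging process:

Compare 8 vs 1: take 1 from right. Merged: [1]
Compare 8 vs 6: take 6 from right. Merged: [1, 6]
Compare 8 vs 9: take 8 from left. Merged: [1, 6, 8]
Compare 14 vs 9: take 9 from right. Merged: [1, 6, 8, 9]
Compare 14 vs 19: take 14 from left. Merged: [1, 6, 8, 9, 14]
Compare 20 vs 19: take 19 from right. Merged: [1, 6, 8, 9, 14, 19]
Compare 20 vs 35: take 20 from left. Merged: [1, 6, 8, 9, 14, 19, 20]
Compare 30 vs 35: take 30 from left. Merged: [1, 6, 8, 9, 14, 19, 20, 30]
Compare 37 vs 35: take 35 from right. Merged: [1, 6, 8, 9, 14, 19, 20, 30, 35]
Compare 37 vs 37: take 37 from left. Merged: [1, 6, 8, 9, 14, 19, 20, 30, 35, 37]
Append remaining from right: [37]. Merged: [1, 6, 8, 9, 14, 19, 20, 30, 35, 37, 37]

Final merged array: [1, 6, 8, 9, 14, 19, 20, 30, 35, 37, 37]
Total comparisons: 10

The merged array is [1, 6, 8, 9, 14, 19, 20, 30, 35, 37, 37], requiring 10 comparisons. The merge step runs in O(n) time where n is the total number of elements.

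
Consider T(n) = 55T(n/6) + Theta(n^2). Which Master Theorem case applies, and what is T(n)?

Master Theorem for T(n) = 55T(n/6) + O(n^2):

a = 55, b = 6, c = 2
log_b(a) = log_6(55) = 2.2365

Case 1: c = 2 < log_6(55) = 2.2365
T(n) = O(n^(log_6 55))

For T(n) = 55T(n/6) + O(n^2): log_6(55) = 2.2365. This is Case 1 of the Master Theorem (c < log_b(a), work dominated by leaves), giving O(n^(log_6 55)).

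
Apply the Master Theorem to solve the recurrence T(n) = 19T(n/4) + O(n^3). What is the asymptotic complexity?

Master Theorem for T(n) = 19T(n/4) + O(n^3):

a = 19, b = 4, c = 3
log_b(a) = log_4(19) = 2.1240

Case 3: c = 3 > log_4(19) = 2.1240
T(n) = O(n^3) = O(n^3)

For T(n) = 19T(n/4) + O(n^3): log_4(19) = 2.1240. This is Case 3 of the Master Theorem (c > log_b(a), work dominated by root), giving O(n^3).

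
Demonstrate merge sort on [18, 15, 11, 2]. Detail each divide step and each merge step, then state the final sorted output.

Merge sort trace:

Split: [18, 15, 11, 2] -> [18, 15] and [11, 2]
  Split: [18, 15] -> [18] and [15]
  Merge: [18] + [15] -> [15, 18]
  Split: [11, 2] -> [11] and [2]
  Merge: [11] + [2] -> [2, 11]
Merge: [15, 18] + [2, 11] -> [2, 11, 15, 18]

Final sorted array: [2, 11, 15, 18]

The merge sort proceeds by recursively splitting the array and merging sorted halves.
After all merges, the sorted array is [2, 11, 15, 18].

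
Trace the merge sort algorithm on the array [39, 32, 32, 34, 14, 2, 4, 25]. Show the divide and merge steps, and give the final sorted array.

Merge sort trace:

Split: [39, 32, 32, 34, 14, 2, 4, 25] -> [39, 32, 32, 34] and [14, 2, 4, 25]
  Split: [39, 32, 32, 34] -> [39, 32] and [32, 34]
    Split: [39, 32] -> [39] and [32]
    Merge: [39] + [32] -> [32, 39]
    Split: [32, 34] -> [32] and [34]
    Merge: [32] + [34] -> [32, 34]
  Merge: [32, 39] + [32, 34] -> [32, 32, 34, 39]
  Split: [14, 2, 4, 25] -> [14, 2] and [4, 25]
    Split: [14, 2] -> [14] and [2]
    Merge: [14] + [2] -> [2, 14]
    Split: [4, 25] -> [4] and [25]
    Merge: [4] + [25] -> [4, 25]
  Merge: [2, 14] + [4, 25] -> [2, 4, 14, 25]
Merge: [32, 32, 34, 39] + [2, 4, 14, 25] -> [2, 4, 14, 25, 32, 32, 34, 39]

Final sorted array: [2, 4, 14, 25, 32, 32, 34, 39]

The merge sort proceeds by recursively splitting the array and merging sorted halves.
After all merges, the sorted array is [2, 4, 14, 25, 32, 32, 34, 39].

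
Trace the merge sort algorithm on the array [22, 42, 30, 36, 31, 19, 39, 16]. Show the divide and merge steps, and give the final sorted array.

Merge sort trace:

Split: [22, 42, 30, 36, 31, 19, 39, 16] -> [22, 42, 30, 36] and [31, 19, 39, 16]
  Split: [22, 42, 30, 36] -> [22, 42] and [30, 36]
    Split: [22, 42] -> [22] and [42]
    Merge: [22] + [42] -> [22, 42]
    Split: [30, 36] -> [30] and [36]
    Merge: [30] + [36] -> [30, 36]
  Merge: [22, 42] + [30, 36] -> [22, 30, 36, 42]
  Split: [31, 19, 39, 16] -> [31, 19] and [39, 16]
    Split: [31, 19] -> [31] and [19]
    Merge: [31] + [19] -> [19, 31]
    Split: [39, 16] -> [39] and [16]
    Merge: [39] + [16] -> [16, 39]
  Merge: [19, 31] + [16, 39] -> [16, 19, 31, 39]
Merge: [22, 30, 36, 42] + [16, 19, 31, 39] -> [16, 19, 22, 30, 31, 36, 39, 42]

Final sorted array: [16, 19, 22, 30, 31, 36, 39, 42]

The merge sort proceeds by recursively splitting the array and merging sorted halves.
After all merges, the sorted array is [16, 19, 22, 30, 31, 36, 39, 42].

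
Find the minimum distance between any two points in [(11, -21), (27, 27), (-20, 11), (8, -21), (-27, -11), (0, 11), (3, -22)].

Computing all pairwise distances among 7 points:

d((11, -21), (27, 27)) = 50.5964
d((11, -21), (-20, 11)) = 44.5533
d((11, -21), (8, -21)) = 3.0 <-- minimum
d((11, -21), (-27, -11)) = 39.2938
d((11, -21), (0, 11)) = 33.8378
d((11, -21), (3, -22)) = 8.0623
d((27, 27), (-20, 11)) = 49.6488
d((27, 27), (8, -21)) = 51.6236
d((27, 27), (-27, -11)) = 66.0303
d((27, 27), (0, 11)) = 31.3847
d((27, 27), (3, -22)) = 54.5619
d((-20, 11), (8, -21)) = 42.5206
d((-20, 11), (-27, -11)) = 23.0868
d((-20, 11), (0, 11)) = 20.0
d((-20, 11), (3, -22)) = 40.2244
d((8, -21), (-27, -11)) = 36.4005
d((8, -21), (0, 11)) = 32.9848
d((8, -21), (3, -22)) = 5.099
d((-27, -11), (0, 11)) = 34.8281
d((-27, -11), (3, -22)) = 31.9531
d((0, 11), (3, -22)) = 33.1361

Closest pair: (11, -21) and (8, -21) with distance 3.0

The closest pair is (11, -21) and (8, -21) with Euclidean distance 3.0. For 7 points, brute-force pairwise comparison is shown above. For large n, the divide-and-conquer algorithm (sort by x, recurse on halves, check the dividing strip) achieves O(n log n).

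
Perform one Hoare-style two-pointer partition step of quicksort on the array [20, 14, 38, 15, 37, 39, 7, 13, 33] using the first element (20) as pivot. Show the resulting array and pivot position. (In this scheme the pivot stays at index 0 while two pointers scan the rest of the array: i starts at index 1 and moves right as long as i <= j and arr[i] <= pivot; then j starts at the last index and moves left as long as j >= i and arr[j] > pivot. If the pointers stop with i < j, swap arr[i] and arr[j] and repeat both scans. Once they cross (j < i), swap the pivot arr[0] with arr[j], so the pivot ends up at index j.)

Hoare-style two-pointer partition with pivot = 20:

Initial array: [20, 14, 38, 15, 37, 39, 7, 13, 33]

Pointers start at i = 1, j = 8.
i stops at index 2 (arr[2]=38 > 20), j stops at index 7 (arr[7]=13 <= 20): swap arr[2] and arr[7], array becomes [20, 14, 13, 15, 37, 39, 7, 38, 33]
i stops at index 4 (arr[4]=37 > 20), j stops at index 6 (arr[6]=7 <= 20): swap arr[4] and arr[6], array becomes [20, 14, 13, 15, 7, 39, 37, 38, 33]
i ends at 5, j ends at 4: the pointers have crossed (j < i), so scanning stops.

Swap pivot arr[0] with arr[4] to place pivot at position 4: [7, 14, 13, 15, 20, 39, 37, 38, 33]
Pivot position: 4

After partitioning with pivot 20, the array becomes [7, 14, 13, 15, 20, 39, 37, 38, 33]. The pivot is placed at index 4. All elements to the left of the pivot are <= 20, and all elements to the right are > 20.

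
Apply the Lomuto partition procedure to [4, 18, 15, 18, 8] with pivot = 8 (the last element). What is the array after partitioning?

Lomuto partition with pivot = 8:

Initial array: [4, 18, 15, 18, 8]

arr[0]=4 <= 8: swap with position 0, array becomes [4, 18, 15, 18, 8]
arr[1]=18 > 8: no swap
arr[2]=15 > 8: no swap
arr[3]=18 > 8: no swap

Place pivot at position 1: [4, 8, 15, 18, 18]
Pivot position: 1

After partitioning with pivot 8, the array becomes [4, 8, 15, 18, 18]. The pivot is placed at index 1. All elements to the left of the pivot are <= 8, and all elements to the right are > 8.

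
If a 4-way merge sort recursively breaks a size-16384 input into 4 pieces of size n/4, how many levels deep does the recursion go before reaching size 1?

For divide and conquer with division factor 4:

Problem sizes at each level:
Level 0: 16384
Level 1: 4096
Level 2: 1024
Level 3: 256
Level 4: 64
Level 5: 16
Level 6: 4
Level 7: 1

The root is level 0 and the size-1 base case is level 7 (the tree spans levels 0 through 7, i.e. 8 levels counting the root), so the depth is the number of divisions: log_4(16384) = 7

The recursion tree depth is log_4(16384) = 7. At each level, the problem size is divided by 4, so it takes 7 divisions to reduce to a base case of size 1. The algorithm makes 4 recursive calls at each level.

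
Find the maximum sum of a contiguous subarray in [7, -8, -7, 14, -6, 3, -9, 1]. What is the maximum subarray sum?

Using Kadane's algorithm on [7, -8, -7, 14, -6, 3, -9, 1]:

Scanning through the array:
Position 1 (value -8): max_ending_here = -1, max_so_far = 7
Position 2 (value -7): max_ending_here = -7, max_so_far = 7
Position 3 (value 14): max_ending_here = 14, max_so_far = 14
Position 4 (value -6): max_ending_here = 8, max_so_far = 14
Position 5 (value 3): max_ending_here = 11, max_so_far = 14
Position 6 (value -9): max_ending_here = 2, max_so_far = 14
Position 7 (value 1): max_ending_here = 3, max_so_far = 14

Maximum subarray: [14]
Maximum sum: 14

The maximum subarray is [14] with sum 14. This subarray runs from index 3 to index 3.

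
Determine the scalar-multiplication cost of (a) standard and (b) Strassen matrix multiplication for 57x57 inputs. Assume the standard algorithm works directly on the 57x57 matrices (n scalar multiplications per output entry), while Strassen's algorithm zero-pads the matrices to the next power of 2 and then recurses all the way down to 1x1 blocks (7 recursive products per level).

Matrix multiplication for 57x57 matrices:

Strassen's algorithm requires power-of-2 dimensions. Pad 57x57 to 64x64 (next power of 2).

Standard algorithm: 57^3 = 185193 multiplications
Strassen's algorithm: 7^(log2(64)) = 7^6 = 117649 multiplications
Savings: 185193 - 117649 = 67544 multiplications

Standard: 185193 multiplications (57^3). Strassen: 117649 multiplications (7^6, after padding to 64x64). Strassen reduces 8 recursive multiplications to 7 at each level.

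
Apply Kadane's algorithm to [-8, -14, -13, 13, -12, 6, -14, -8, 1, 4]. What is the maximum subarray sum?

Using Kadane's algorithm on [-8, -14, -13, 13, -12, 6, -14, -8, 1, 4]:

Scanning through the array:
Position 1 (value -14): max_ending_here = -14, max_so_far = -8
Position 2 (value -13): max_ending_here = -13, max_so_far = -8
Position 3 (value 13): max_ending_here = 13, max_so_far = 13
Position 4 (value -12): max_ending_here = 1, max_so_far = 13
Position 5 (value 6): max_ending_here = 7, max_so_far = 13
Position 6 (value -14): max_ending_here = -7, max_so_far = 13
Position 7 (value -8): max_ending_here = -8, max_so_far = 13
Position 8 (value 1): max_ending_here = 1, max_so_far = 13
Position 9 (value 4): max_ending_here = 5, max_so_far = 13

Maximum subarray: [13]
Maximum sum: 13

The maximum subarray is [13] with sum 13. This subarray runs from index 3 to index 3.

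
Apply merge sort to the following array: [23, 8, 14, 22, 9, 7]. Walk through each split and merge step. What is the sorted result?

Merge sort trace:

Split: [23, 8, 14, 22, 9, 7] -> [23, 8, 14] and [22, 9, 7]
  Split: [23, 8, 14] -> [23] and [8, 14]
    Split: [8, 14] -> [8] and [14]
    Merge: [8] + [14] -> [8, 14]
  Merge: [23] + [8, 14] -> [8, 14, 23]
  Split: [22, 9, 7] -> [22] and [9, 7]
    Split: [9, 7] -> [9] and [7]
    Merge: [9] + [7] -> [7, 9]
  Merge: [22] + [7, 9] -> [7, 9, 22]
Merge: [8, 14, 23] + [7, 9, 22] -> [7, 8, 9, 14, 22, 23]

Final sorted array: [7, 8, 9, 14, 22, 23]

The merge sort proceeds by recursively splitting the array and merging sorted halves.
After all merges, the sorted array is [7, 8, 9, 14, 22, 23].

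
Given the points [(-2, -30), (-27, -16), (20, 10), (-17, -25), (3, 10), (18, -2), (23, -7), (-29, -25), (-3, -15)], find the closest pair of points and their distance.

Computing all pairwise distances among 9 points:

d((-2, -30), (-27, -16)) = 28.6531
d((-2, -30), (20, 10)) = 45.6508
d((-2, -30), (-17, -25)) = 15.8114
d((-2, -30), (3, 10)) = 40.3113
d((-2, -30), (18, -2)) = 34.4093
d((-2, -30), (23, -7)) = 33.9706
d((-2, -30), (-29, -25)) = 27.4591
d((-2, -30), (-3, -15)) = 15.0333
d((-27, -16), (20, 10)) = 53.7122
d((-27, -16), (-17, -25)) = 13.4536
d((-27, -16), (3, 10)) = 39.6989
d((-27, -16), (18, -2)) = 47.1275
d((-27, -16), (23, -7)) = 50.8035
d((-27, -16), (-29, -25)) = 9.2195
d((-27, -16), (-3, -15)) = 24.0208
d((20, 10), (-17, -25)) = 50.9313
d((20, 10), (3, 10)) = 17.0
d((20, 10), (18, -2)) = 12.1655
d((20, 10), (23, -7)) = 17.2627
d((20, 10), (-29, -25)) = 60.2163
d((20, 10), (-3, -15)) = 33.9706
d((-17, -25), (3, 10)) = 40.3113
d((-17, -25), (18, -2)) = 41.8808
d((-17, -25), (23, -7)) = 43.8634
d((-17, -25), (-29, -25)) = 12.0
d((-17, -25), (-3, -15)) = 17.2047
d((3, 10), (18, -2)) = 19.2094
d((3, 10), (23, -7)) = 26.2488
d((3, 10), (-29, -25)) = 47.4236
d((3, 10), (-3, -15)) = 25.7099
d((18, -2), (23, -7)) = 7.0711 <-- minimum
d((18, -2), (-29, -25)) = 52.3259
d((18, -2), (-3, -15)) = 24.6982
d((23, -7), (-29, -25)) = 55.0273
d((23, -7), (-3, -15)) = 27.2029
d((-29, -25), (-3, -15)) = 27.8568

Closest pair: (18, -2) and (23, -7) with distance 7.0711

The closest pair is (18, -2) and (23, -7) with Euclidean distance 7.0711. For 9 points, brute-force pairwise comparison is shown above. For large n, the divide-and-conquer algorithm (sort by x, recurse on halves, check the dividing strip) achieves O(n log n).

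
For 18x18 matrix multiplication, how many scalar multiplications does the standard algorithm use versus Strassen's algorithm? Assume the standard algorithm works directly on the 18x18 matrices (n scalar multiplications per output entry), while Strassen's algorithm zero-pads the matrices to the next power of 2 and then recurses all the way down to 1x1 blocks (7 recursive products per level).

Matrix multiplication for 18x18 matrices:

Strassen's algorithm requires power-of-2 dimensions. Pad 18x18 to 32x32 (next power of 2).

Standard algorithm: 18^3 = 5832 multiplications
Strassen's algorithm: 7^(log2(32)) = 7^5 = 16807 multiplications
Difference: 5832 - 16807 = -10975 (Strassen uses MORE here due to padding overhead — for small or just-over-power-of-2 n, padding can outweigh the per-level savings)

Standard: 5832 multiplications (18^3). Strassen: 16807 multiplications (7^5, after padding to 32x32). Strassen reduces 8 recursive multiplications to 7 at each level.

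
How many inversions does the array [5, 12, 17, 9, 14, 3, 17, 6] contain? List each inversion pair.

Finding inversions in [5, 12, 17, 9, 14, 3, 17, 6]:

(0, 5): arr[0]=5 > arr[5]=3
(1, 3): arr[1]=12 > arr[3]=9
(1, 5): arr[1]=12 > arr[5]=3
(1, 7): arr[1]=12 > arr[7]=6
(2, 3): arr[2]=17 > arr[3]=9
(2, 4): arr[2]=17 > arr[4]=14
(2, 5): arr[2]=17 > arr[5]=3
(2, 7): arr[2]=17 > arr[7]=6
(3, 5): arr[3]=9 > arr[5]=3
(3, 7): arr[3]=9 > arr[7]=6
(4, 5): arr[4]=14 > arr[5]=3
(4, 7): arr[4]=14 > arr[7]=6
(6, 7): arr[6]=17 > arr[7]=6

Total inversions: 13

The array has 13 inversion(s): (0,5), (1,3), (1,5), (1,7), (2,3), (2,4), (2,5), (2,7), (3,5), (3,7), (4,5), (4,7), (6,7). Each pair (i,j) satisfies i < j and arr[i] > arr[j].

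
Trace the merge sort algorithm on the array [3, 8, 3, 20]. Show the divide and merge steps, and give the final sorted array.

Merge sort trace:

Split: [3, 8, 3, 20] -> [3, 8] and [3, 20]
  Split: [3, 8] -> [3] and [8]
  Merge: [3] + [8] -> [3, 8]
  Split: [3, 20] -> [3] and [20]
  Merge: [3] + [20] -> [3, 20]
Merge: [3, 8] + [3, 20] -> [3, 3, 8, 20]

Final sorted array: [3, 3, 8, 20]

The merge sort proceeds by recursively splitting the array and merging sorted halves.
After all merges, the sorted array is [3, 3, 8, 20].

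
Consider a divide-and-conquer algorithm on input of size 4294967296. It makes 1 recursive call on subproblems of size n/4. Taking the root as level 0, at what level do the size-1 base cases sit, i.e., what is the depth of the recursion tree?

For divide and conquer with division factor 4:

Problem sizes at each level:
Level 0: 4294967296
Level 1: 1073741824
Level 2: 268435456
Level 3: 67108864
Level 4: 16777216
Level 5: 4194304
Level 6: 1048576
Level 7: 262144
Level 8: 65536
Level 9: 16384
Level 10: 4096
Level 11: 1024
Level 12: 256
Level 13: 64
Level 14: 16
Level 15: 4
Level 16: 1

The root is level 0 and the size-1 base case is level 16 (the tree spans levels 0 through 16, i.e. 17 levels counting the root), so the depth is the number of divisions: log_4(4294967296) = 16

The recursion tree depth is log_4(4294967296) = 16. At each level, the problem size is divided by 4, so it takes 16 divisions to reduce to a base case of size 1. The algorithm makes 1 recursive call at each level.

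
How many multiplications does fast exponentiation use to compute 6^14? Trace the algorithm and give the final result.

Computing 6^14 by squaring (build up from 6^1; each line after the first costs one multiplication):

6^1 = 6
6^2 = (6^1)^2 = 6^2 = 36
6^3 = 6 * 6^2 = 6 * 36 = 216
6^6 = (6^3)^2 = 216^2 = 46656
6^7 = 6 * 6^6 = 6 * 46656 = 279936
6^14 = (6^7)^2 = 279936^2 = 78364164096

Result: 78364164096
Multiplications needed: 5 (5 lines after 6^1)

6^14 = 78364164096. Using exponentiation by squaring, this requires 5 multiplications. The key idea: if the exponent is even, square the half-power; if odd, multiply by the base once.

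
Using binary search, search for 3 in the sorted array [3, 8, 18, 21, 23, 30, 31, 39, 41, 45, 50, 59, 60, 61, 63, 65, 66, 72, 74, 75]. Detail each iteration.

Binary search for 3 in [3, 8, 18, 21, 23, 30, 31, 39, 41, 45, 50, 59, 60, 61, 63, 65, 66, 72, 74, 75]:

lo=0, hi=19, mid=9, arr[mid]=45 -> 45 > 3, search left half
lo=0, hi=8, mid=4, arr[mid]=23 -> 23 > 3, search left half
lo=0, hi=3, mid=1, arr[mid]=8 -> 8 > 3, search left half
lo=0, hi=0, mid=0, arr[mid]=3 -> Found target at index 0!

Binary search finds 3 at index 0 after 4 comparisons. The search repeatedly halves the search space by comparing with the middle element.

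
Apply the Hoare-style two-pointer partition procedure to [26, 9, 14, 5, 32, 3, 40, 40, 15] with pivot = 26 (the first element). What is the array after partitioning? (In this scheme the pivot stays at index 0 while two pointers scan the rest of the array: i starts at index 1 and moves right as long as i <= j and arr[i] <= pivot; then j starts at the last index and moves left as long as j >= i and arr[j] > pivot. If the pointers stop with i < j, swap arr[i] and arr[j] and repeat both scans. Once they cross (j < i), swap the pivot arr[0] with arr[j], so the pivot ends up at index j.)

Hoare-style two-pointer partition with pivot = 26:

Initial array: [26, 9, 14, 5, 32, 3, 40, 40, 15]

Pointers start at i = 1, j = 8.
i stops at index 4 (arr[4]=32 > 26), j stops at index 8 (arr[8]=15 <= 26): swap arr[4] and arr[8], array becomes [26, 9, 14, 5, 15, 3, 40, 40, 32]
i ends at 6, j ends at 5: the pointers have crossed (j < i), so scanning stops.

Swap pivot arr[0] with arr[5] to place pivot at position 5: [3, 9, 14, 5, 15, 26, 40, 40, 32]
Pivot position: 5

After partitioning with pivot 26, the array becomes [3, 9, 14, 5, 15, 26, 40, 40, 32]. The pivot is placed at index 5. All elements to the left of the pivot are <= 26, and all elements to the right are > 26.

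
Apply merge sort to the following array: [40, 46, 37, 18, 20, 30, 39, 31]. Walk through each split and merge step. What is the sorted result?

Merge sort trace:

Split: [40, 46, 37, 18, 20, 30, 39, 31] -> [40, 46, 37, 18] and [20, 30, 39, 31]
  Split: [40, 46, 37, 18] -> [40, 46] and [37, 18]
    Split: [40, 46] -> [40] and [46]
    Merge: [40] + [46] -> [40, 46]
    Split: [37, 18] -> [37] and [18]
    Merge: [37] + [18] -> [18, 37]
  Merge: [40, 46] + [18, 37] -> [18, 37, 40, 46]
  Split: [20, 30, 39, 31] -> [20, 30] and [39, 31]
    Split: [20, 30] -> [20] and [30]
    Merge: [20] + [30] -> [20, 30]
    Split: [39, 31] -> [39] and [31]
    Merge: [39] + [31] -> [31, 39]
  Merge: [20, 30] + [31, 39] -> [20, 30, 31, 39]
Merge: [18, 37, 40, 46] + [20, 30, 31, 39] -> [18, 20, 30, 31, 37, 39, 40, 46]

Final sorted array: [18, 20, 30, 31, 37, 39, 40, 46]

The merge sort proceeds by recursively splitting the array and merging sorted halves.
After all merges, the sorted array is [18, 20, 30, 31, 37, 39, 40, 46].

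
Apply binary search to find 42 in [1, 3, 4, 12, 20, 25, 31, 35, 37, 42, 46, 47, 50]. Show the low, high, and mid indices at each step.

Binary search for 42 in [1, 3, 4, 12, 20, 25, 31, 35, 37, 42, 46, 47, 50]:

lo=0, hi=12, mid=6, arr[mid]=31 -> 31 < 42, search right half
lo=7, hi=12, mid=9, arr[mid]=42 -> Found target at index 9!

Binary search finds 42 at index 9 after 2 comparisons. The search repeatedly halves the search space by comparing with the middle element.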